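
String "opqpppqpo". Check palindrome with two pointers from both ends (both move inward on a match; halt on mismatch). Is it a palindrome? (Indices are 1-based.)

palindrome

l=1 r=9: 'o'=='o', l++,r--
l=2 r=8: 'p'=='p', l++,r--
l=3 r=7: 'q'=='q', l++,r--
l=4 r=6: 'p'=='p', l++,r--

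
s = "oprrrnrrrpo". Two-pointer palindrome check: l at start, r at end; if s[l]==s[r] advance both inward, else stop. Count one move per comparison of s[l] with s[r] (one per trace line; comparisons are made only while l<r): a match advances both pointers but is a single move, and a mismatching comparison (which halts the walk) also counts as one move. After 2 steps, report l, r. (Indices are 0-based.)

l=0 r=10: 'o'=='o', l++,r--
l=1 r=9: 'p'=='p', l++,r--

l=2, r=8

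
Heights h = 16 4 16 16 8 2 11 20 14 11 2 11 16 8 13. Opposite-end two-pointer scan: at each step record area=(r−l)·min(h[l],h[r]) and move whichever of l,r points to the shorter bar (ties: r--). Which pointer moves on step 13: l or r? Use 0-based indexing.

[0,14] min(16,13)*14=182 best=182 * → r--
[0,13] min(16,8)*13=104 best=182 → r--
[0,12] min(16,16)*12=192 best=192 * → r--
[0,11] min(16,11)*11=121 best=192 → r--
[0,10] min(16,2)*10=20 best=192 → r--
[0,9] min(16,11)*9=99 best=192 → r--
[0,8] min(16,14)*8=112 best=192 → r--
[0,7] min(16,20)*7=112 best=192 → l++
[1,7] min(4,20)*6=24 best=192 → l++
[2,7] min(16,20)*5=80 best=192 → l++
[3,7] min(16,20)*4=64 best=192 → l++
[4,7] min(8,20)*3=24 best=192 → l++
[5,7] min(2,20)*2=4 best=192 → l++

l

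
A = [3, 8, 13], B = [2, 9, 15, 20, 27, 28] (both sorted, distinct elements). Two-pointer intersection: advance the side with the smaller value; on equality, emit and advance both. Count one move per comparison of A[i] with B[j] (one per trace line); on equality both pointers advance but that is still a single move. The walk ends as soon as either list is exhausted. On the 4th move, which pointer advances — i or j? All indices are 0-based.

[i=0,j=0] 3>2 → j++
[i=0,j=1] 3<9 → i++
[i=1,j=1] 8<9 → i++
[i=2,j=1] 13>9 → j++

j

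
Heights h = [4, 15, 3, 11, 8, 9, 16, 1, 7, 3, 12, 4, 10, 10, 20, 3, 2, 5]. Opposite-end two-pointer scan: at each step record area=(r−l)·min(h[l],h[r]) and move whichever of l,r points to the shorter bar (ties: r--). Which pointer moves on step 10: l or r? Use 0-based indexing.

[0,17] min(4,5)*17=68 best=68 * → l++
[1,17] min(15,5)*16=80 best=80 * → r--
[1,16] min(15,2)*15=30 best=80 → r--
[1,15] min(15,3)*14=42 best=80 → r--
[1,14] min(15,20)*13=195 best=195 * → l++
[2,14] min(3,20)*12=36 best=195 → l++
[3,14] min(11,20)*11=121 best=195 → l++
[4,14] min(8,20)*10=80 best=195 → l++
[5,14] min(9,20)*9=81 best=195 → l++
[6,14] min(16,20)*8=128 best=195 → l++

l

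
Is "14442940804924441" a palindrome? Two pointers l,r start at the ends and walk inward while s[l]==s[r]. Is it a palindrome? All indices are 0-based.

[0,16] '1'=='1' → l++,r--
[1,15] '4'=='4' → l++,r--
[2,14] '4'=='4' → l++,r--
[3,13] '4'=='4' → l++,r--
[4,12] '2'=='2' → l++,r--
[5,11] '9'=='9' → l++,r--
[6,10] '4'=='4' → l++,r--
[7,9] '0'=='0' → l++,r--

palindrome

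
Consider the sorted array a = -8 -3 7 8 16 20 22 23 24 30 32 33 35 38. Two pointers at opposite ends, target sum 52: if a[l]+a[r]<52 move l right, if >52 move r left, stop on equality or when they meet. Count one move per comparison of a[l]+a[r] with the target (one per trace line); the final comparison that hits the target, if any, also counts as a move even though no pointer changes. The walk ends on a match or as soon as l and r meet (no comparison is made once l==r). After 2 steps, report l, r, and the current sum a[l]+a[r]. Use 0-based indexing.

l=2, r=13, sum=45

l=0 r=13: -8+38=30 <52, l++
l=1 r=13: -3+38=35 <52, l++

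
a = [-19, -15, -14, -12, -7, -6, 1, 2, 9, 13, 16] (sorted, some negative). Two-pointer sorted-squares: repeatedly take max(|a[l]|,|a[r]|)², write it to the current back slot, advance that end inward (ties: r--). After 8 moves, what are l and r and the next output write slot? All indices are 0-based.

l=5, r=7, next write slot=2

[0,10] |-19|>|16| out[10]=361 → l++
[1,10] |-15|<=|16| out[9]=256 → r--
[1,9] |-15|>|13| out[8]=225 → l++
[2,9] |-14|>|13| out[7]=196 → l++
[3,9] |-12|<=|13| out[6]=169 → r--
[3,8] |-12|>|9| out[5]=144 → l++
[4,8] |-7|<=|9| out[4]=81 → r--
[4,7] |-7|>|2| out[3]=49 → l++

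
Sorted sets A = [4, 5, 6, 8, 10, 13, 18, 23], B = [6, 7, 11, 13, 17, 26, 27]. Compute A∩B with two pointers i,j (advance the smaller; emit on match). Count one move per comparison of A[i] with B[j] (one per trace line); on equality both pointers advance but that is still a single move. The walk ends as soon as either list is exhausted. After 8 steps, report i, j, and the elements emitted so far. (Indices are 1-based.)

i=7, j=5, emitted=[6, 13]

i=1 j=1: 4<6, i++
i=2 j=1: 5<6, i++
i=3 j=1: 6==6 emit, i++,j++
i=4 j=2: 8>7, j++
i=4 j=3: 8<11, i++
i=5 j=3: 10<11, i++
i=6 j=3: 13>11, j++
i=6 j=4: 13==13 emit, i++,j++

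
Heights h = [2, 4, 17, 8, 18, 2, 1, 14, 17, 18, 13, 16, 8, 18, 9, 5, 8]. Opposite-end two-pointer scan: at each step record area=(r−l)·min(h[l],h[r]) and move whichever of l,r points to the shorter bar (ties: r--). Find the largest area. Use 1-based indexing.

max area = 187

[1,17] min(2,8)*16=32 best=32 * → l++
[2,17] min(4,8)*15=60 best=60 * → l++
[3,17] min(17,8)*14=112 best=112 * → r--
[3,16] min(17,5)*13=65 best=112 → r--
[3,15] min(17,9)*12=108 best=112 → r--
[3,14] min(17,18)*11=187 best=187 * → l++
[4,14] min(8,18)*10=80 best=187 → l++
[5,14] min(18,18)*9=162 best=187 → r--
[5,13] min(18,8)*8=64 best=187 → r--
[5,12] min(18,16)*7=112 best=187 → r--
[5,11] min(18,13)*6=78 best=187 → r--
[5,10] min(18,18)*5=90 best=187 → r--
[5,9] min(18,17)*4=68 best=187 → r--
[5,8] min(18,14)*3=42 best=187 → r--
[5,7] min(18,1)*2=2 best=187 → r--
[5,6] min(18,2)*1=2 best=187 → r--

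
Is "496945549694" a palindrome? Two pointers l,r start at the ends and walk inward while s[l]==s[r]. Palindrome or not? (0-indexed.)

[0,11] '4'=='4' → l++,r--
[1,10] '9'=='9' → l++,r--
[2,9] '6'=='6' → l++,r--
[3,8] '9'=='9' → l++,r--
[4,7] '4'=='4' → l++,r--
[5,6] '5'=='5' → l++,r--

palindrome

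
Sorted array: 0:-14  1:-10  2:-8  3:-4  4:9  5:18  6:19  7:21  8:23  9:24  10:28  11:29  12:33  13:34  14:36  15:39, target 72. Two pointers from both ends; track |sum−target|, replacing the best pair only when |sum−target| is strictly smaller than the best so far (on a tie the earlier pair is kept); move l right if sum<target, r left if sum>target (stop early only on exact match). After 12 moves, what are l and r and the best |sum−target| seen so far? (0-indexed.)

l=0 r=15: -14+39=25 d=47 *, l++
l=1 r=15: -10+39=29 d=43 *, l++
l=2 r=15: -8+39=31 d=41 *, l++
l=3 r=15: -4+39=35 d=37 *, l++
l=4 r=15: 9+39=48 d=24 *, l++
l=5 r=15: 18+39=57 d=15 *, l++
l=6 r=15: 19+39=58 d=14 *, l++
l=7 r=15: 21+39=60 d=12 *, l++
l=8 r=15: 23+39=62 d=10 *, l++
l=9 r=15: 24+39=63 d=9 *, l++
l=10 r=15: 28+39=67 d=5 *, l++
l=11 r=15: 29+39=68 d=4 *, l++

l=12, r=15, best |Δ|=4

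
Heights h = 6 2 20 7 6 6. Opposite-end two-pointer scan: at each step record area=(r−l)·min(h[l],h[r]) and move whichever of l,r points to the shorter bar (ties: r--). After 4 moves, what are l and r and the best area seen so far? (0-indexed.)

l=2, r=3, best area=30

[0,5] min(6,6)*5=30 best=30 * → r--
[0,4] min(6,6)*4=24 best=30 → r--
[0,3] min(6,7)*3=18 best=30 → l++
[1,3] min(2,7)*2=4 best=30 → l++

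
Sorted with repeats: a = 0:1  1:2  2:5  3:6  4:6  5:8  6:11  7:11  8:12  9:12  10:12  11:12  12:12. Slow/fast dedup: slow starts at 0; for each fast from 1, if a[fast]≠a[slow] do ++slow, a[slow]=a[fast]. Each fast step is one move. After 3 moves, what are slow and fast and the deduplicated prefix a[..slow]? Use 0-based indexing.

slow=3, fast=4, prefix=[1, 2, 5, 6]

(s=0,f=1) a[fast]=2≠a[slow]=1 write a[1]=2 → slow++,fast++
(s=1,f=2) a[fast]=5≠a[slow]=2 write a[2]=5 → slow++,fast++
(s=2,f=3) a[fast]=6≠a[slow]=5 write a[3]=6 → slow++,fast++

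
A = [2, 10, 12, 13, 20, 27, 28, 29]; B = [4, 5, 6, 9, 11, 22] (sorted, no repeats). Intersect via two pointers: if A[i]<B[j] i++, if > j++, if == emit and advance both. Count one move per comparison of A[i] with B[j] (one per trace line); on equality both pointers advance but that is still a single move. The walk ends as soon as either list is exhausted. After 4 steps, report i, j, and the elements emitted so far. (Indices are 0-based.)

[i=0,j=0] 2<4 → i++
[i=1,j=0] 10>4 → j++
[i=1,j=1] 10>5 → j++
[i=1,j=2] 10>6 → j++

i=1, j=3, emitted=[]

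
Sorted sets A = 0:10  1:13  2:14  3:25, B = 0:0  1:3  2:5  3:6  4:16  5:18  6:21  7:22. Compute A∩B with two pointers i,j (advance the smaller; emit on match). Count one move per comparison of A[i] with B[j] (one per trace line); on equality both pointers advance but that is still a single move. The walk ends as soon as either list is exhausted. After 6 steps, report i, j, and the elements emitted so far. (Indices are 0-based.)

i=0 j=0: 10>0, j++
i=0 j=1: 10>3, j++
i=0 j=2: 10>5, j++
i=0 j=3: 10>6, j++
i=0 j=4: 10<16, i++
i=1 j=4: 13<16, i++

i=2, j=4, emitted=[]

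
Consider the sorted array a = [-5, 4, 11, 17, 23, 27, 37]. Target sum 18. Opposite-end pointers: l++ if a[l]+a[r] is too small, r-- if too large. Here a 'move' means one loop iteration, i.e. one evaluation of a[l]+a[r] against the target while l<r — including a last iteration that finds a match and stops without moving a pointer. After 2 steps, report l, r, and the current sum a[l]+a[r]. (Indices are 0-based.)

l=0, r=4, sum=18

l=0 r=6: -5+37=32 >18, r--
l=0 r=5: -5+27=22 >18, r--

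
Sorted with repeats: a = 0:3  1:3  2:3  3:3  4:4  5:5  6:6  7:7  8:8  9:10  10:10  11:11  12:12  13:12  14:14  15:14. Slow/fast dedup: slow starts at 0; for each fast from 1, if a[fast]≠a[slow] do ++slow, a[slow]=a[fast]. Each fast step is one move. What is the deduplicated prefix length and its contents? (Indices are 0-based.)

slow=0 fast=1: a[fast]=3=a[slow] dup, fast++
slow=0 fast=2: a[fast]=3=a[slow] dup, fast++
slow=0 fast=3: a[fast]=3=a[slow] dup, fast++
slow=0 fast=4: a[fast]=4≠a[slow]=3 write a[1]=4, slow++,fast++
slow=1 fast=5: a[fast]=5≠a[slow]=4 write a[2]=5, slow++,fast++
slow=2 fast=6: a[fast]=6≠a[slow]=5 write a[3]=6, slow++,fast++
slow=3 fast=7: a[fast]=7≠a[slow]=6 write a[4]=7, slow++,fast++
slow=4 fast=8: a[fast]=8≠a[slow]=7 write a[5]=8, slow++,fast++
slow=5 fast=9: a[fast]=10≠a[slow]=8 write a[6]=10, slow++,fast++
slow=6 fast=10: a[fast]=10=a[slow] dup, fast++
slow=6 fast=11: a[fast]=11≠a[slow]=10 write a[7]=11, slow++,fast++
slow=7 fast=12: a[fast]=12≠a[slow]=11 write a[8]=12, slow++,fast++
slow=8 fast=13: a[fast]=12=a[slow] dup, fast++
slow=8 fast=14: a[fast]=14≠a[slow]=12 write a[9]=14, slow++,fast++
slow=9 fast=15: a[fast]=14=a[slow] dup, fast++

length 10; prefix = [3, 4, 5, 6, 7, 8, 10, 11, 12, 14]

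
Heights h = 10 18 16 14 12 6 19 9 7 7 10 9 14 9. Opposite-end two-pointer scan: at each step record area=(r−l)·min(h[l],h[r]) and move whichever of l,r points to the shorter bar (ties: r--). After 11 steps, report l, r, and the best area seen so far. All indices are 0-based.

l=4, r=6, best area=154

l=0 r=13: min(10,9)*13=117 best=117 *, r--
l=0 r=12: min(10,14)*12=120 best=120 *, l++
l=1 r=12: min(18,14)*11=154 best=154 *, r--
l=1 r=11: min(18,9)*10=90 best=154, r--
l=1 r=10: min(18,10)*9=90 best=154, r--
l=1 r=9: min(18,7)*8=56 best=154, r--
l=1 r=8: min(18,7)*7=49 best=154, r--
l=1 r=7: min(18,9)*6=54 best=154, r--
l=1 r=6: min(18,19)*5=90 best=154, l++
l=2 r=6: min(16,19)*4=64 best=154, l++
l=3 r=6: min(14,19)*3=42 best=154, l++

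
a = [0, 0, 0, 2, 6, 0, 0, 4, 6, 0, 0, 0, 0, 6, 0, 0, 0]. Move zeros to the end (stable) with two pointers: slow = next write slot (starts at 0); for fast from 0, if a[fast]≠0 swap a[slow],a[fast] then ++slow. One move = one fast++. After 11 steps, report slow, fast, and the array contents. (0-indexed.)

slow=4, fast=11, a=[2, 6, 4, 6, 0, 0, 0, 0, 0, 0, 0, 0, 0, 6, 0, 0, 0]

slow=0 fast=0: a[fast]=0, fast++
slow=0 fast=1: a[fast]=0, fast++
slow=0 fast=2: a[fast]=0, fast++
slow=0 fast=3: a[fast]=2≠0 swap→a[0]=2, slow++,fast++
slow=1 fast=4: a[fast]=6≠0 swap→a[1]=6, slow++,fast++
slow=2 fast=5: a[fast]=0, fast++
slow=2 fast=6: a[fast]=0, fast++
slow=2 fast=7: a[fast]=4≠0 swap→a[2]=4, slow++,fast++
slow=3 fast=8: a[fast]=6≠0 swap→a[3]=6, slow++,fast++
slow=4 fast=9: a[fast]=0, fast++
slow=4 fast=10: a[fast]=0, fast++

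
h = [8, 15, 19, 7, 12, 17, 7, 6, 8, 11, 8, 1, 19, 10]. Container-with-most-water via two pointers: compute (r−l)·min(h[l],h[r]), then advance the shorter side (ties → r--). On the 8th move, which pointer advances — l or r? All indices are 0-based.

r

[0,13] min(8,10)*13=104 best=104 * → l++
[1,13] min(15,10)*12=120 best=120 * → r--
[1,12] min(15,19)*11=165 best=165 * → l++
[2,12] min(19,19)*10=190 best=190 * → r--
[2,11] min(19,1)*9=9 best=190 → r--
[2,10] min(19,8)*8=64 best=190 → r--
[2,9] min(19,11)*7=77 best=190 → r--
[2,8] min(19,8)*6=48 best=190 → r--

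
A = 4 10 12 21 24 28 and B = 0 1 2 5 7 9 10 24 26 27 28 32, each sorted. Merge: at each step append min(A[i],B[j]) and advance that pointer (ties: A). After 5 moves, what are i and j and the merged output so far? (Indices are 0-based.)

i=1, j=4, merged so far=[0, 1, 2, 4, 5]

[i=0,j=0] A[i]=4>B[j]=0 take 0 → j++
[i=0,j=1] A[i]=4>B[j]=1 take 1 → j++
[i=0,j=2] A[i]=4>B[j]=2 take 2 → j++
[i=0,j=3] A[i]=4<=B[j]=5 take 4 → i++
[i=1,j=3] A[i]=10>B[j]=5 take 5 → j++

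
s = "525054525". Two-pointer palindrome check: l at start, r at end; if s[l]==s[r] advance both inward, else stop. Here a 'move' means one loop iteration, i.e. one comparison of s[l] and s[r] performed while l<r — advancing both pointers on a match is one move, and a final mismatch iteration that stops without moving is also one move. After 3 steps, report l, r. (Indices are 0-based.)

l=3, r=5

l=0 r=8: '5'=='5', l++,r--
l=1 r=7: '2'=='2', l++,r--
l=2 r=6: '5'=='5', l++,r--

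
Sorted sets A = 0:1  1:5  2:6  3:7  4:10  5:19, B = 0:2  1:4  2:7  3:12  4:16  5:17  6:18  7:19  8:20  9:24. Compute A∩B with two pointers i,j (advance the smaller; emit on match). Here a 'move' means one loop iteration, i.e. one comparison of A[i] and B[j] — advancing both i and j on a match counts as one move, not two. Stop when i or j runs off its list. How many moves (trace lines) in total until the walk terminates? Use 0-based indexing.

i=0 j=0: 1<2, i++
i=1 j=0: 5>2, j++
i=1 j=1: 5>4, j++
i=1 j=2: 5<7, i++
i=2 j=2: 6<7, i++
i=3 j=2: 7==7 emit, i++,j++
i=4 j=3: 10<12, i++
i=5 j=3: 19>12, j++
i=5 j=4: 19>16, j++
i=5 j=5: 19>17, j++
i=5 j=6: 19>18, j++
i=5 j=7: 19==19 emit, i++,j++

12 moves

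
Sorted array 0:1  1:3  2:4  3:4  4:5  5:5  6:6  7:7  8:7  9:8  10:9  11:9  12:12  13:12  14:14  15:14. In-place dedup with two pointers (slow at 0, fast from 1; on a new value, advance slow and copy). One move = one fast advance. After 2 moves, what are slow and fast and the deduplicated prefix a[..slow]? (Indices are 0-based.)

slow=2, fast=3, prefix=[1, 3, 4]

(s=0,f=1) a[fast]=3≠a[slow]=1 write a[1]=3 → slow++,fast++
(s=1,f=2) a[fast]=4≠a[slow]=3 write a[2]=4 → slow++,fast++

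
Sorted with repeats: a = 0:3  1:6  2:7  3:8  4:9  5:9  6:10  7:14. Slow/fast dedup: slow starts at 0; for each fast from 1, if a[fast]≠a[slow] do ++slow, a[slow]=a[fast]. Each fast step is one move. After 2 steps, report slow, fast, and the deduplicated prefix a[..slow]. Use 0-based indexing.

slow=0 fast=1: a[fast]=6≠a[slow]=3 write a[1]=6, slow++,fast++
slow=1 fast=2: a[fast]=7≠a[slow]=6 write a[2]=7, slow++,fast++

slow=2, fast=3, prefix=[3, 6, 7]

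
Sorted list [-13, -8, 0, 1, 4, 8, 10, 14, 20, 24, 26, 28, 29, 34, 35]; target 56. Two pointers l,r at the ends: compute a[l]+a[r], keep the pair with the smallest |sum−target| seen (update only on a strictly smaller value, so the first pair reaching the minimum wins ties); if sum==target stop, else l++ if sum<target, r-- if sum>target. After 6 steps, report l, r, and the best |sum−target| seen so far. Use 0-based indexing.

l=6, r=14, best |Δ|=13

[0,14] -13+35=22 d=34 * → l++
[1,14] -8+35=27 d=29 * → l++
[2,14] 0+35=35 d=21 * → l++
[3,14] 1+35=36 d=20 * → l++
[4,14] 4+35=39 d=17 * → l++
[5,14] 8+35=43 d=13 * → l++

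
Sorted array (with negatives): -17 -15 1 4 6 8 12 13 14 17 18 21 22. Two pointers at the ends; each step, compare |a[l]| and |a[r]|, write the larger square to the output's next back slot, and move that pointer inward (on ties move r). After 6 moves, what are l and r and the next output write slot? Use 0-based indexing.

l=0 r=12: |-17|<=|22| out[12]=484, r--
l=0 r=11: |-17|<=|21| out[11]=441, r--
l=0 r=10: |-17|<=|18| out[10]=324, r--
l=0 r=9: |-17|<=|17| out[9]=289, r--
l=0 r=8: |-17|>|14| out[8]=289, l++
l=1 r=8: |-15|>|14| out[7]=225, l++

l=2, r=8, next write slot=6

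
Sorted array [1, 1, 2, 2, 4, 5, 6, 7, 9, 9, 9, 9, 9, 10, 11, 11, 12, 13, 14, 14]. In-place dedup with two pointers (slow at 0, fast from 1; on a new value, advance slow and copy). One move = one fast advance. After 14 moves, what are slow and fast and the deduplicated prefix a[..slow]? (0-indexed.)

slow=8, fast=15, prefix=[1, 2, 4, 5, 6, 7, 9, 10, 11]

slow=0 fast=1: a[fast]=1=a[slow] dup, fast++
slow=0 fast=2: a[fast]=2≠a[slow]=1 write a[1]=2, slow++,fast++
slow=1 fast=3: a[fast]=2=a[slow] dup, fast++
slow=1 fast=4: a[fast]=4≠a[slow]=2 write a[2]=4, slow++,fast++
slow=2 fast=5: a[fast]=5≠a[slow]=4 write a[3]=5, slow++,fast++
slow=3 fast=6: a[fast]=6≠a[slow]=5 write a[4]=6, slow++,fast++
slow=4 fast=7: a[fast]=7≠a[slow]=6 write a[5]=7, slow++,fast++
slow=5 fast=8: a[fast]=9≠a[slow]=7 write a[6]=9, slow++,fast++
slow=6 fast=9: a[fast]=9=a[slow] dup, fast++
slow=6 fast=10: a[fast]=9=a[slow] dup, fast++
slow=6 fast=11: a[fast]=9=a[slow] dup, fast++
slow=6 fast=12: a[fast]=9=a[slow] dup, fast++
slow=6 fast=13: a[fast]=10≠a[slow]=9 write a[7]=10, slow++,fast++
slow=7 fast=14: a[fast]=11≠a[slow]=10 write a[8]=11, slow++,fast++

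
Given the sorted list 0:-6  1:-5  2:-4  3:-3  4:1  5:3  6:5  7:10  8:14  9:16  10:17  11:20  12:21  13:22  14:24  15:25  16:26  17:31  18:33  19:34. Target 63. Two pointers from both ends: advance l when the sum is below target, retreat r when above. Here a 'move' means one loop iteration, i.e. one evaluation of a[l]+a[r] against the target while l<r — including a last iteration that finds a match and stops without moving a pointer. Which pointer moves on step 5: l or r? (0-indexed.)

l

[0,19] -6+34=28 <63 → l++
[1,19] -5+34=29 <63 → l++
[2,19] -4+34=30 <63 → l++
[3,19] -3+34=31 <63 → l++
[4,19] 1+34=35 <63 → l++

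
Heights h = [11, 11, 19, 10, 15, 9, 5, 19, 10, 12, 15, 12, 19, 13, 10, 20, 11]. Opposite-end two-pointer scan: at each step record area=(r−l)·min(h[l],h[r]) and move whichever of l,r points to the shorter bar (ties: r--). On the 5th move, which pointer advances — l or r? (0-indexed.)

l=0 r=16: min(11,11)*16=176 best=176 *, r--
l=0 r=15: min(11,20)*15=165 best=176, l++
l=1 r=15: min(11,20)*14=154 best=176, l++
l=2 r=15: min(19,20)*13=247 best=247 *, l++
l=3 r=15: min(10,20)*12=120 best=247, l++

l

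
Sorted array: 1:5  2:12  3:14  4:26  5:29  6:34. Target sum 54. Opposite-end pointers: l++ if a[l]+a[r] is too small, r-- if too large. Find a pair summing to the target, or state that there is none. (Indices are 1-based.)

no pair

l=1 r=6: 5+34=39 <54, l++
l=2 r=6: 12+34=46 <54, l++
l=3 r=6: 14+34=48 <54, l++
l=4 r=6: 26+34=60 >54, r--
l=4 r=5: 26+29=55 >54, r--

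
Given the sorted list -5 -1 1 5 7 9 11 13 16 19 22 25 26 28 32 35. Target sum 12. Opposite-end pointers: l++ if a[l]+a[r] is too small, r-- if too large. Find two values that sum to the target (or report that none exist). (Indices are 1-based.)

(-1, 13)

l=1 r=16: -5+35=30 >12, r--
l=1 r=15: -5+32=27 >12, r--
l=1 r=14: -5+28=23 >12, r--
l=1 r=13: -5+26=21 >12, r--
l=1 r=12: -5+25=20 >12, r--
l=1 r=11: -5+22=17 >12, r--
l=1 r=10: -5+19=14 >12, r--
l=1 r=9: -5+16=11 <12, l++
l=2 r=9: -1+16=15 >12, r--
l=2 r=8: -1+13=12, found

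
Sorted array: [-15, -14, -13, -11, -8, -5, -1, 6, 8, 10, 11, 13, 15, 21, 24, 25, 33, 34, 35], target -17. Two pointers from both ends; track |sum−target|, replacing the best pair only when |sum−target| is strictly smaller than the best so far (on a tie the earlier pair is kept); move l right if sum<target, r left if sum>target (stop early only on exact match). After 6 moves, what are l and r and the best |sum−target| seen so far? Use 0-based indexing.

l=0, r=12, best |Δ|=23

l=0 r=18: -15+35=20 d=37 *, r--
l=0 r=17: -15+34=19 d=36 *, r--
l=0 r=16: -15+33=18 d=35 *, r--
l=0 r=15: -15+25=10 d=27 *, r--
l=0 r=14: -15+24=9 d=26 *, r--
l=0 r=13: -15+21=6 d=23 *, r--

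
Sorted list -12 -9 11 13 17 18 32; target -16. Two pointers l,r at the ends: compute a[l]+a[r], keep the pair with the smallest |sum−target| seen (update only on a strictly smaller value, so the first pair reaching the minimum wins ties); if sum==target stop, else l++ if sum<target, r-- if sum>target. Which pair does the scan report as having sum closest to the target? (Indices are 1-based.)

l=1 r=7: -12+32=20 d=36 *, r--
l=1 r=6: -12+18=6 d=22 *, r--
l=1 r=5: -12+17=5 d=21 *, r--
l=1 r=4: -12+13=1 d=17 *, r--
l=1 r=3: -12+11=-1 d=15 *, r--
l=1 r=2: -12+-9=-21 d=5 *, l++

pair (-12, -9) with sum -21 (|Δ|=5)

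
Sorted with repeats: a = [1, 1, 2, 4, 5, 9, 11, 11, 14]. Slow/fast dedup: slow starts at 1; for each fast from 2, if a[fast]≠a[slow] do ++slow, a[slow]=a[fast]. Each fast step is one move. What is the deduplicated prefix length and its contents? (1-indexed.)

length 7; prefix = [1, 2, 4, 5, 9, 11, 14]

(s=1,f=2) a[fast]=1=a[slow] dup → fast++
(s=1,f=3) a[fast]=2≠a[slow]=1 write a[2]=2 → slow++,fast++
(s=2,f=4) a[fast]=4≠a[slow]=2 write a[3]=4 → slow++,fast++
(s=3,f=5) a[fast]=5≠a[slow]=4 write a[4]=5 → slow++,fast++
(s=4,f=6) a[fast]=9≠a[slow]=5 write a[5]=9 → slow++,fast++
(s=5,f=7) a[fast]=11≠a[slow]=9 write a[6]=11 → slow++,fast++
(s=6,f=8) a[fast]=11=a[slow] dup → fast++
(s=6,f=9) a[fast]=14≠a[slow]=11 write a[7]=14 → slow++,fast++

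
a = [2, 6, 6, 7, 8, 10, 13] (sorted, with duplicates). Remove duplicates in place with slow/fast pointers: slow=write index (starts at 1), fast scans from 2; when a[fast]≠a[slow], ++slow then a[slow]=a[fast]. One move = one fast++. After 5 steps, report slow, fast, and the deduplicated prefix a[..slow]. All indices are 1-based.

(s=1,f=2) a[fast]=6≠a[slow]=2 write a[2]=6 → slow++,fast++
(s=2,f=3) a[fast]=6=a[slow] dup → fast++
(s=2,f=4) a[fast]=7≠a[slow]=6 write a[3]=7 → slow++,fast++
(s=3,f=5) a[fast]=8≠a[slow]=7 write a[4]=8 → slow++,fast++
(s=4,f=6) a[fast]=10≠a[slow]=8 write a[5]=10 → slow++,fast++

slow=5, fast=7, prefix=[2, 6, 7, 8, 10]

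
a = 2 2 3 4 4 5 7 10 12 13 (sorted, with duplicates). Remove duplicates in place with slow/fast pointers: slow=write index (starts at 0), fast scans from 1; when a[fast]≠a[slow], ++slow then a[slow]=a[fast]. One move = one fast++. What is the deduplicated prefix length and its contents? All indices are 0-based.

slow=0 fast=1: a[fast]=2=a[slow] dup, fast++
slow=0 fast=2: a[fast]=3≠a[slow]=2 write a[1]=3, slow++,fast++
slow=1 fast=3: a[fast]=4≠a[slow]=3 write a[2]=4, slow++,fast++
slow=2 fast=4: a[fast]=4=a[slow] dup, fast++
slow=2 fast=5: a[fast]=5≠a[slow]=4 write a[3]=5, slow++,fast++
slow=3 fast=6: a[fast]=7≠a[slow]=5 write a[4]=7, slow++,fast++
slow=4 fast=7: a[fast]=10≠a[slow]=7 write a[5]=10, slow++,fast++
slow=5 fast=8: a[fast]=12≠a[slow]=10 write a[6]=12, slow++,fast++
slow=6 fast=9: a[fast]=13≠a[slow]=12 write a[7]=13, slow++,fast++

length 8; prefix = [2, 3, 4, 5, 7, 10, 12, 13]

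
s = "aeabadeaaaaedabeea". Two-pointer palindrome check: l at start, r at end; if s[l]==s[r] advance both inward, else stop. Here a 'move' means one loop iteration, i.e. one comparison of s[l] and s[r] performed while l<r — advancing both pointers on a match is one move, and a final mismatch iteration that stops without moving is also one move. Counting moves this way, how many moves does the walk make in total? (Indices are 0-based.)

l=0 r=17: 'a'=='a', l++,r--
l=1 r=16: 'e'=='e', l++,r--
l=2 r=15: 'a'!='e', stop

3 moves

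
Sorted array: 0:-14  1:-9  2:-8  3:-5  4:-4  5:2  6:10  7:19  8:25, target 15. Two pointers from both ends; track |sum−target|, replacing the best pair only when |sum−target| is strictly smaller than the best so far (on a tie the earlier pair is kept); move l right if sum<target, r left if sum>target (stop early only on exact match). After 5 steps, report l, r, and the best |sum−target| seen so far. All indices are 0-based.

[0,8] -14+25=11 d=4 * → l++
[1,8] -9+25=16 d=1 * → r--
[1,7] -9+19=10 d=5 → l++
[2,7] -8+19=11 d=4 → l++
[3,7] -5+19=14 d=1 → l++

l=4, r=7, best |Δ|=1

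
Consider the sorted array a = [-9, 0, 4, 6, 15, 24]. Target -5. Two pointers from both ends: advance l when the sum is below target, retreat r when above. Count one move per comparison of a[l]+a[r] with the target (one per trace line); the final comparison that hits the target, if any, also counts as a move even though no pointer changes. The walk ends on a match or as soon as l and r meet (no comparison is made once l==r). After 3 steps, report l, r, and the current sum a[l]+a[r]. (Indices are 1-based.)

[1,6] -9+24=15 >-5 → r--
[1,5] -9+15=6 >-5 → r--
[1,4] -9+6=-3 >-5 → r--

l=1, r=3, sum=-5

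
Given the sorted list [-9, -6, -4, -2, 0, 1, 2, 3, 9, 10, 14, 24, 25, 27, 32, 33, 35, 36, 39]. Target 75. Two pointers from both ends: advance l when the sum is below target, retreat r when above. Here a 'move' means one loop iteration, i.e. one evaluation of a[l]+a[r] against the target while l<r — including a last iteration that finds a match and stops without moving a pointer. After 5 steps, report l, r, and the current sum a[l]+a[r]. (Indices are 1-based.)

l=6, r=19, sum=40

l=1 r=19: -9+39=30 <75, l++
l=2 r=19: -6+39=33 <75, l++
l=3 r=19: -4+39=35 <75, l++
l=4 r=19: -2+39=37 <75, l++
l=5 r=19: 0+39=39 <75, l++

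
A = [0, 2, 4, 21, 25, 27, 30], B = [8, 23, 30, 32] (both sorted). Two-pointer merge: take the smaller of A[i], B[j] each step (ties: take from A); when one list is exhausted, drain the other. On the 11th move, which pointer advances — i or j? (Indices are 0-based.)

j

i=0 j=0: A[i]=0<=B[j]=8 take 0, i++
i=1 j=0: A[i]=2<=B[j]=8 take 2, i++
i=2 j=0: A[i]=4<=B[j]=8 take 4, i++
i=3 j=0: A[i]=21>B[j]=8 take 8, j++
i=3 j=1: A[i]=21<=B[j]=23 take 21, i++
i=4 j=1: A[i]=25>B[j]=23 take 23, j++
i=4 j=2: A[i]=25<=B[j]=30 take 25, i++
i=5 j=2: A[i]=27<=B[j]=30 take 27, i++
i=6 j=2: A[i]=30<=B[j]=30 take 30, i++
i=7 j=2: A done, take B[j]=30, j++
i=7 j=3: A done, take B[j]=32, j++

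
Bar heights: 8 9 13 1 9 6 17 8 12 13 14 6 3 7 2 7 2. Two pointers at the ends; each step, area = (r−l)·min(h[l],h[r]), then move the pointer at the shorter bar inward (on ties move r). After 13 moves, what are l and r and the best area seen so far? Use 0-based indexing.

l=6, r=9, best area=105

[0,16] min(8,2)*16=32 best=32 * → r--
[0,15] min(8,7)*15=105 best=105 * → r--
[0,14] min(8,2)*14=28 best=105 → r--
[0,13] min(8,7)*13=91 best=105 → r--
[0,12] min(8,3)*12=36 best=105 → r--
[0,11] min(8,6)*11=66 best=105 → r--
[0,10] min(8,14)*10=80 best=105 → l++
[1,10] min(9,14)*9=81 best=105 → l++
[2,10] min(13,14)*8=104 best=105 → l++
[3,10] min(1,14)*7=7 best=105 → l++
[4,10] min(9,14)*6=54 best=105 → l++
[5,10] min(6,14)*5=30 best=105 → l++
[6,10] min(17,14)*4=56 best=105 → r--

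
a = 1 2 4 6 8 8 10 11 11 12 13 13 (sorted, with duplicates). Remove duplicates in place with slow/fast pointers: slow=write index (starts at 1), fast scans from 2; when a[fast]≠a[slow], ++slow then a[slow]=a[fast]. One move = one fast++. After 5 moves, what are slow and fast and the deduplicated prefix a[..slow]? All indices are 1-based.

slow=1 fast=2: a[fast]=2≠a[slow]=1 write a[2]=2, slow++,fast++
slow=2 fast=3: a[fast]=4≠a[slow]=2 write a[3]=4, slow++,fast++
slow=3 fast=4: a[fast]=6≠a[slow]=4 write a[4]=6, slow++,fast++
slow=4 fast=5: a[fast]=8≠a[slow]=6 write a[5]=8, slow++,fast++
slow=5 fast=6: a[fast]=8=a[slow] dup, fast++

slow=5, fast=7, prefix=[1, 2, 4, 6, 8]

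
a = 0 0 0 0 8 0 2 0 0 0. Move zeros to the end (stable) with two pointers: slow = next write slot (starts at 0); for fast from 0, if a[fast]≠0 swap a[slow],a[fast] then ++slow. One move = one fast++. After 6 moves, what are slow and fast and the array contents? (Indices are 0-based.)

(s=0,f=0) a[fast]=0 → fast++
(s=0,f=1) a[fast]=0 → fast++
(s=0,f=2) a[fast]=0 → fast++
(s=0,f=3) a[fast]=0 → fast++
(s=0,f=4) a[fast]=8≠0 swap→a[0]=8 → slow++,fast++
(s=1,f=5) a[fast]=0 → fast++

slow=1, fast=6, a=[8, 0, 0, 0, 0, 0, 2, 0, 0, 0]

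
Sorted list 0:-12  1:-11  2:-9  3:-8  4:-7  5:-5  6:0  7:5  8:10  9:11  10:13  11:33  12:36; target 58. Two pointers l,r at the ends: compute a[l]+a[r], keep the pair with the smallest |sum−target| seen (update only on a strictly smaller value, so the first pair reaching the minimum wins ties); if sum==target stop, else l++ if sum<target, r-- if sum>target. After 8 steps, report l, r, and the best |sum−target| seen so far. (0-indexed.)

l=8, r=12, best |Δ|=17

l=0 r=12: -12+36=24 d=34 *, l++
l=1 r=12: -11+36=25 d=33 *, l++
l=2 r=12: -9+36=27 d=31 *, l++
l=3 r=12: -8+36=28 d=30 *, l++
l=4 r=12: -7+36=29 d=29 *, l++
l=5 r=12: -5+36=31 d=27 *, l++
l=6 r=12: 0+36=36 d=22 *, l++
l=7 r=12: 5+36=41 d=17 *, l++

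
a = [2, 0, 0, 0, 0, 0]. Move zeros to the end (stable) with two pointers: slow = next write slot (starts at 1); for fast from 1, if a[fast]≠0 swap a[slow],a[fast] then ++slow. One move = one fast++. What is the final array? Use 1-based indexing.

[2, 0, 0, 0, 0, 0]

(s=1,f=1) a[fast]=2≠0 swap→a[1]=2 → slow++,fast++
(s=2,f=2) a[fast]=0 → fast++
(s=2,f=3) a[fast]=0 → fast++
(s=2,f=4) a[fast]=0 → fast++
(s=2,f=5) a[fast]=0 → fast++
(s=2,f=6) a[fast]=0 → fast++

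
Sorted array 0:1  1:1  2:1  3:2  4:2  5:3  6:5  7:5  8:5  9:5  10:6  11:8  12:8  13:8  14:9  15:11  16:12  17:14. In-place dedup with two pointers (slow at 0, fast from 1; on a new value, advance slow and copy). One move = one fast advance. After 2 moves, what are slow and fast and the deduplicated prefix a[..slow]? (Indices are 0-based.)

slow=0, fast=3, prefix=[1]

slow=0 fast=1: a[fast]=1=a[slow] dup, fast++
slow=0 fast=2: a[fast]=1=a[slow] dup, fast++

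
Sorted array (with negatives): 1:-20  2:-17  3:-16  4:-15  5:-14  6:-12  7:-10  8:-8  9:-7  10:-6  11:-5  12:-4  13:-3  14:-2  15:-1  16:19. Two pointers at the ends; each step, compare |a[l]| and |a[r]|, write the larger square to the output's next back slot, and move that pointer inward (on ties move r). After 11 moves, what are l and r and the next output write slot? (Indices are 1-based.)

[1,16] |-20|>|19| out[16]=400 → l++
[2,16] |-17|<=|19| out[15]=361 → r--
[2,15] |-17|>|-1| out[14]=289 → l++
[3,15] |-16|>|-1| out[13]=256 → l++
[4,15] |-15|>|-1| out[12]=225 → l++
[5,15] |-14|>|-1| out[11]=196 → l++
[6,15] |-12|>|-1| out[10]=144 → l++
[7,15] |-10|>|-1| out[9]=100 → l++
[8,15] |-8|>|-1| out[8]=64 → l++
[9,15] |-7|>|-1| out[7]=49 → l++
[10,15] |-6|>|-1| out[6]=36 → l++

l=11, r=15, next write slot=5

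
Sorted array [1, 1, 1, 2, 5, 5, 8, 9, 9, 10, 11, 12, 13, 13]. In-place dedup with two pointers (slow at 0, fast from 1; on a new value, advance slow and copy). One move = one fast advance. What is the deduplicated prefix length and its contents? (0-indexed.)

length 9; prefix = [1, 2, 5, 8, 9, 10, 11, 12, 13]

slow=0 fast=1: a[fast]=1=a[slow] dup, fast++
slow=0 fast=2: a[fast]=1=a[slow] dup, fast++
slow=0 fast=3: a[fast]=2≠a[slow]=1 write a[1]=2, slow++,fast++
slow=1 fast=4: a[fast]=5≠a[slow]=2 write a[2]=5, slow++,fast++
slow=2 fast=5: a[fast]=5=a[slow] dup, fast++
slow=2 fast=6: a[fast]=8≠a[slow]=5 write a[3]=8, slow++,fast++
slow=3 fast=7: a[fast]=9≠a[slow]=8 write a[4]=9, slow++,fast++
slow=4 fast=8: a[fast]=9=a[slow] dup, fast++
slow=4 fast=9: a[fast]=10≠a[slow]=9 write a[5]=10, slow++,fast++
slow=5 fast=10: a[fast]=11≠a[slow]=10 write a[6]=11, slow++,fast++
slow=6 fast=11: a[fast]=12≠a[slow]=11 write a[7]=12, slow++,fast++
slow=7 fast=12: a[fast]=13≠a[slow]=12 write a[8]=13, slow++,fast++
slow=8 fast=13: a[fast]=13=a[slow] dup, fast++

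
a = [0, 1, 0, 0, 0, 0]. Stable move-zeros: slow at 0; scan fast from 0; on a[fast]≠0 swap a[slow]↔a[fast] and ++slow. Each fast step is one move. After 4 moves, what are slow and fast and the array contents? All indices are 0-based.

(s=0,f=0) a[fast]=0 → fast++
(s=0,f=1) a[fast]=1≠0 swap→a[0]=1 → slow++,fast++
(s=1,f=2) a[fast]=0 → fast++
(s=1,f=3) a[fast]=0 → fast++

slow=1, fast=4, a=[1, 0, 0, 0, 0, 0]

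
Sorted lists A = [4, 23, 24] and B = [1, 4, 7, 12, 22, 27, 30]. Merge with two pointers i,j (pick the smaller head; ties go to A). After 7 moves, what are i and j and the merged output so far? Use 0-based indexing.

i=2, j=5, merged so far=[1, 4, 4, 7, 12, 22, 23]

[i=0,j=0] A[i]=4>B[j]=1 take 1 → j++
[i=0,j=1] A[i]=4<=B[j]=4 take 4 → i++
[i=1,j=1] A[i]=23>B[j]=4 take 4 → j++
[i=1,j=2] A[i]=23>B[j]=7 take 7 → j++
[i=1,j=3] A[i]=23>B[j]=12 take 12 → j++
[i=1,j=4] A[i]=23>B[j]=22 take 22 → j++
[i=1,j=5] A[i]=23<=B[j]=27 take 23 → i++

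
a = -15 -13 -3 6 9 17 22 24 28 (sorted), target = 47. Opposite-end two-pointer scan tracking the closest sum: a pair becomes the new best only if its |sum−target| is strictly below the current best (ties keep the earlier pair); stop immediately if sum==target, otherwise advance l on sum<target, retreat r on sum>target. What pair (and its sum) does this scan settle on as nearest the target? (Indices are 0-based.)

pair (22, 24) with sum 46 (|Δ|=1)

[0,8] -15+28=13 d=34 * → l++
[1,8] -13+28=15 d=32 * → l++
[2,8] -3+28=25 d=22 * → l++
[3,8] 6+28=34 d=13 * → l++
[4,8] 9+28=37 d=10 * → l++
[5,8] 17+28=45 d=2 * → l++
[6,8] 22+28=50 d=3 → r--
[6,7] 22+24=46 d=1 * → l++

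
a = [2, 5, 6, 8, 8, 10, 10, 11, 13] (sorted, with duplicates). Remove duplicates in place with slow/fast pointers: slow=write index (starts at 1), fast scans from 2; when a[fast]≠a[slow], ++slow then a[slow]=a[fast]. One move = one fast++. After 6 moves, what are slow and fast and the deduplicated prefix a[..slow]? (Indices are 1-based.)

slow=1 fast=2: a[fast]=5≠a[slow]=2 write a[2]=5, slow++,fast++
slow=2 fast=3: a[fast]=6≠a[slow]=5 write a[3]=6, slow++,fast++
slow=3 fast=4: a[fast]=8≠a[slow]=6 write a[4]=8, slow++,fast++
slow=4 fast=5: a[fast]=8=a[slow] dup, fast++
slow=4 fast=6: a[fast]=10≠a[slow]=8 write a[5]=10, slow++,fast++
slow=5 fast=7: a[fast]=10=a[slow] dup, fast++

slow=5, fast=8, prefix=[2, 5, 6, 8, 10]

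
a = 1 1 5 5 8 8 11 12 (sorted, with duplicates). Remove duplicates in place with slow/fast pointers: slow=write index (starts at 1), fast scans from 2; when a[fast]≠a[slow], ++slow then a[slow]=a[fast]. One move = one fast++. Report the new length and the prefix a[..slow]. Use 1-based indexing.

slow=1 fast=2: a[fast]=1=a[slow] dup, fast++
slow=1 fast=3: a[fast]=5≠a[slow]=1 write a[2]=5, slow++,fast++
slow=2 fast=4: a[fast]=5=a[slow] dup, fast++
slow=2 fast=5: a[fast]=8≠a[slow]=5 write a[3]=8, slow++,fast++
slow=3 fast=6: a[fast]=8=a[slow] dup, fast++
slow=3 fast=7: a[fast]=11≠a[slow]=8 write a[4]=11, slow++,fast++
slow=4 fast=8: a[fast]=12≠a[slow]=11 write a[5]=12, slow++,fast++

length 5; prefix = [1, 5, 8, 11, 12]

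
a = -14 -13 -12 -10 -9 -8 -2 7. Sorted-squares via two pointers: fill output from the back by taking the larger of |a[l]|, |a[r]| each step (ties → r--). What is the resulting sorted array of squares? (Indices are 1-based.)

[1,8] |-14|>|7| out[8]=196 → l++
[2,8] |-13|>|7| out[7]=169 → l++
[3,8] |-12|>|7| out[6]=144 → l++
[4,8] |-10|>|7| out[5]=100 → l++
[5,8] |-9|>|7| out[4]=81 → l++
[6,8] |-8|>|7| out[3]=64 → l++
[7,8] |-2|<=|7| out[2]=49 → r--
[7,7] |-2|<=|-2| out[1]=4 → r--

[4, 49, 64, 81, 100, 144, 169, 196]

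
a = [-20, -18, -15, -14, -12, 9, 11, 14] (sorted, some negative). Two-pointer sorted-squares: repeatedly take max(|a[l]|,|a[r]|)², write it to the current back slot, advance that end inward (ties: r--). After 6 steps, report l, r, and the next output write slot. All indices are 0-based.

[0,7] |-20|>|14| out[7]=400 → l++
[1,7] |-18|>|14| out[6]=324 → l++
[2,7] |-15|>|14| out[5]=225 → l++
[3,7] |-14|<=|14| out[4]=196 → r--
[3,6] |-14|>|11| out[3]=196 → l++
[4,6] |-12|>|11| out[2]=144 → l++

l=5, r=6, next write slot=1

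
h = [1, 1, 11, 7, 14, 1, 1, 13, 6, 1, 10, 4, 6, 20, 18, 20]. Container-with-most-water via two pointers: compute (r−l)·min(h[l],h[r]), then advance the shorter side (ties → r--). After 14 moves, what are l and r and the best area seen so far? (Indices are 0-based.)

[0,15] min(1,20)*15=15 best=15 * → l++
[1,15] min(1,20)*14=14 best=15 → l++
[2,15] min(11,20)*13=143 best=143 * → l++
[3,15] min(7,20)*12=84 best=143 → l++
[4,15] min(14,20)*11=154 best=154 * → l++
[5,15] min(1,20)*10=10 best=154 → l++
[6,15] min(1,20)*9=9 best=154 → l++
[7,15] min(13,20)*8=104 best=154 → l++
[8,15] min(6,20)*7=42 best=154 → l++
[9,15] min(1,20)*6=6 best=154 → l++
[10,15] min(10,20)*5=50 best=154 → l++
[11,15] min(4,20)*4=16 best=154 → l++
[12,15] min(6,20)*3=18 best=154 → l++
[13,15] min(20,20)*2=40 best=154 → r--

l=13, r=14, best area=154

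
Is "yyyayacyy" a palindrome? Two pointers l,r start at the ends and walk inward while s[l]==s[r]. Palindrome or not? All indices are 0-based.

not a palindrome (mismatch at 2,6)

l=0 r=8: 'y'=='y', l++,r--
l=1 r=7: 'y'=='y', l++,r--
l=2 r=6: 'y'!='c', stop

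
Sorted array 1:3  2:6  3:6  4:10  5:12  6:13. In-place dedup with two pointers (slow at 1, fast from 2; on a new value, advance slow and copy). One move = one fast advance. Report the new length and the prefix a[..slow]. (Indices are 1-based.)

slow=1 fast=2: a[fast]=6≠a[slow]=3 write a[2]=6, slow++,fast++
slow=2 fast=3: a[fast]=6=a[slow] dup, fast++
slow=2 fast=4: a[fast]=10≠a[slow]=6 write a[3]=10, slow++,fast++
slow=3 fast=5: a[fast]=12≠a[slow]=10 write a[4]=12, slow++,fast++
slow=4 fast=6: a[fast]=13≠a[slow]=12 write a[5]=13, slow++,fast++

length 5; prefix = [3, 6, 10, 12, 13]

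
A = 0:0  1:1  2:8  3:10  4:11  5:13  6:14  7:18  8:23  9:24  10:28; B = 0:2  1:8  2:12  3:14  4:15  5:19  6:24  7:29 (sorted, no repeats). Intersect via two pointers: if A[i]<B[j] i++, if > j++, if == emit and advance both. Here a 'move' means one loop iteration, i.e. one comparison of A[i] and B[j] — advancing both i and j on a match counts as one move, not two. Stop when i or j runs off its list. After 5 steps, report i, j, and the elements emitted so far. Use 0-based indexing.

i=4, j=2, emitted=[8]

i=0 j=0: 0<2, i++
i=1 j=0: 1<2, i++
i=2 j=0: 8>2, j++
i=2 j=1: 8==8 emit, i++,j++
i=3 j=2: 10<12, i++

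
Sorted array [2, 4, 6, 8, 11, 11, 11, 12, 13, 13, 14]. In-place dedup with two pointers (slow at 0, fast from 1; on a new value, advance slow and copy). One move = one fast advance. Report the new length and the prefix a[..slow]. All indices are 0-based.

slow=0 fast=1: a[fast]=4≠a[slow]=2 write a[1]=4, slow++,fast++
slow=1 fast=2: a[fast]=6≠a[slow]=4 write a[2]=6, slow++,fast++
slow=2 fast=3: a[fast]=8≠a[slow]=6 write a[3]=8, slow++,fast++
slow=3 fast=4: a[fast]=11≠a[slow]=8 write a[4]=11, slow++,fast++
slow=4 fast=5: a[fast]=11=a[slow] dup, fast++
slow=4 fast=6: a[fast]=11=a[slow] dup, fast++
slow=4 fast=7: a[fast]=12≠a[slow]=11 write a[5]=12, slow++,fast++
slow=5 fast=8: a[fast]=13≠a[slow]=12 write a[6]=13, slow++,fast++
slow=6 fast=9: a[fast]=13=a[slow] dup, fast++
slow=6 fast=10: a[fast]=14≠a[slow]=13 write a[7]=14, slow++,fast++

length 8; prefix = [2, 4, 6, 8, 11, 12, 13, 14]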